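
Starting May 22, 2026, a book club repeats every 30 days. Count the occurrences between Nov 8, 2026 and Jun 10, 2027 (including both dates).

7

Occurrences land 30·i days after May 22, 2026 for i = 0, 1, 2, …
Nov 8, 2026 is 170 days after the start; 170 ÷ 30 = 5 remainder 20; since the remainder is 20, round up to i = 6. First occurrence in the window: #7 on Nov 18, 2026 (6×30 = 180 days in).
Jun 10, 2027 is 384 days after the start; 384 ÷ 30 = 12 remainder 24. Last occurrence in the window: #13 on May 17, 2027.
Occurrences #7 through #13: 7 in total.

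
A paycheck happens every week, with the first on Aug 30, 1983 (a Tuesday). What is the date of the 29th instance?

The 29th occurrence is 28 intervals after the first: 28 × 7 = 196 days after Aug 30, 1983.
Aug has 31 days — 1 day to the end of Aug leaves 195.
Sep has 30 days (165 left).
Oct has 31 days (134 left).
Nov has 30 days (104 left).
Dec has 31 days (73 left).
Jan has 31 days (42 left).
Feb has 29 days (13 left).
13 days into Mar → Mar 13, 1984.

Mar 13, 1984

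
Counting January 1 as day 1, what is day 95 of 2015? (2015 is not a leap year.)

April 5, 2015

January has 31 days (95 − 31 = 64 remain).
February has 28 days (64 − 28 = 36 remain).
March has 31 days (36 − 31 = 5 remain).
5 into April → April 5.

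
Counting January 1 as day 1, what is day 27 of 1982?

27 into January → January 27.

27 January 1982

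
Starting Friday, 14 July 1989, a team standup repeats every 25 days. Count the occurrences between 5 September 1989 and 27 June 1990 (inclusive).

Occurrences land 25·i days after 14 July 1989 for i = 0, 1, 2, …
5 September 1989 is 53 days after the start; 53 ÷ 25 = 2 remainder 3; since the remainder is 3, round up to i = 3. First occurrence in the window: #4 on 27 September 1989 (3×25 = 75 days in).
27 June 1990 is 348 days after the start; 348 ÷ 25 = 13 remainder 23. Last occurrence in the window: #14 on 4 June 1990.
Occurrences #4 through #14: 11 in total.

11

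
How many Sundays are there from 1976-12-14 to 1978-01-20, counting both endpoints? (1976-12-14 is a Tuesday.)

1976-12-14 is a Tuesday; the first Sunday on or after it is 1976-12-19 (5 days later).
From 1976-12-19 to 1978-01-20: 12 + 365 + 20 = 397 days (rest of 1976, 1977, to 1978-01-20 in 1978).
397 ÷ 7 = 56 full weeks with remainder 5, so 56 more Sundays after the first → 57.

57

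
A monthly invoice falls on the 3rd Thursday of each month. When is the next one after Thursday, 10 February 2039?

February 2039 starts on a Tuesday; its first Thursday is the 3rd, so the 3rd Thursday is the 17th — 17 February 2039.
17 February 2039 is after 10 February 2039, so that is the next one.

17 February 2039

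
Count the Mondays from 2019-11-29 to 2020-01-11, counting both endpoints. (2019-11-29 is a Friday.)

6

2019-11-29 is a Friday; the first Monday on or after it is 2019-12-02 (3 days later).
From 2019-12-02 to 2020-01-11: 29 + 11 = 40 days (rest of December, January).
40 ÷ 7 = 5 full weeks with remainder 5, so 5 more Mondays after the first → 6.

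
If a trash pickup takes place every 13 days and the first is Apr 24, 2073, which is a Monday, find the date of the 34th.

The 34th occurrence is 33 intervals after the first: 33 × 13 = 429 days after Apr 24, 2073.
Apr has 30 days — 6 days to the end of Apr leaves 423.
From end of Apr to end of 2073 is 245 days (178 left).
Jan has 31 days (147 left).
Feb has 28 days (119 left).
Mar has 31 days (88 left).
Apr has 30 days (58 left).
May has 31 days (27 left).
27 days into Jun → Jun 27, 2074.

Jun 27, 2074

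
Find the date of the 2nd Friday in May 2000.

May 12, 2000

May 2000 begins on a Monday, so the first Friday is May 5 (4 days later).
The 2nd Friday is 1 weeks later: 5 + 7 = 12.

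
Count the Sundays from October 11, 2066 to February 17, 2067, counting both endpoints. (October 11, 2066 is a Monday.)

October 11, 2066 is a Monday; the first Sunday on or after it is October 17, 2066 (6 days later).
From October 17, 2066 to February 17, 2067: 14 + 30 + 31 + 31 + 17 = 123 days (rest of October, November, December, January, February).
123 ÷ 7 = 17 full weeks with remainder 4, so 17 more Sundays after the first → 18.

18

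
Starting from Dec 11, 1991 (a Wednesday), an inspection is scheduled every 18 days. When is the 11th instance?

The 11th occurrence is 10 intervals after the first: 10 × 18 = 180 days after Dec 11, 1991.
Dec has 31 days — 20 days to the end of Dec leaves 160.
Jan has 31 days (129 left).
Feb has 29 days (100 left).
Mar has 31 days (69 left).
Apr has 30 days (39 left).
May has 31 days (8 left).
8 days into Jun → Jun 8, 1992.

Jun 8, 1992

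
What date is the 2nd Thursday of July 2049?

2049-07-08

The first Thursday of July 2049 is July 1.
The 2nd Thursday is 1 weeks later: 1 + 7 = 8.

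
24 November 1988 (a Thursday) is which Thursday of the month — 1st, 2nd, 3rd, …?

Day 24 falls in week ⌈24/7⌉ of the month.
Days 1–7 hold the 1st Thursday, 8–14 the 2nd, 15–21 the 3rd, 22–28 the 4th, 29–31 the 5th.
24 is in the range for the 4th.

4th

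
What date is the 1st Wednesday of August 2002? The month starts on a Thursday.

2002-08-07

August 2002 begins on a Thursday, so the first Wednesday is August 7 (6 days later).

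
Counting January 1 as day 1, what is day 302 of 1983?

29 October 1983

January has 31 days (302 − 31 = 271 remain).
February has 28 days (271 − 28 = 243 remain).
March has 31 days (243 − 31 = 212 remain).
April has 30 days (212 − 30 = 182 remain).
May has 31 days (182 − 31 = 151 remain).
June has 30 days (151 − 30 = 121 remain).
July has 31 days (121 − 31 = 90 remain).
August has 31 days (90 − 31 = 59 remain).
September has 30 days (59 − 30 = 29 remain).
29 into October → October 29.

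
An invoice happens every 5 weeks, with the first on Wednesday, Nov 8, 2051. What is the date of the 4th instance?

Feb 21, 2052

The 4th occurrence is 3 intervals after the first: 3 × 35 = 105 days after Nov 8, 2051.
Nov has 30 days — 22 days to the end of Nov leaves 83.
Dec has 31 days (52 left).
Jan has 31 days (21 left).
21 days into Feb → Feb 21, 2052.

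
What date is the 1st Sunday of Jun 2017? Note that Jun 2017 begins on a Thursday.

Jun 4, 2017

Jun 2017 begins on a Thursday, so the first Sunday is Jun 4 (3 days later).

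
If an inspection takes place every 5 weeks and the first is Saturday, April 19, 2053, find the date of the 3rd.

June 28, 2053

The 3rd occurrence is 2 intervals after the first: 2 × 35 = 70 days after April 19, 2053.
April has 30 days — 11 days to the end of April leaves 59.
May has 31 days (28 left).
28 days into June → June 28, 2053.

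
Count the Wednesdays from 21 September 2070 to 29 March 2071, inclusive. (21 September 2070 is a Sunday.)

21 September 2070 is a Sunday; the first Wednesday on or after it is 24 September 2070 (3 days later).
From 24 September 2070 to 29 March 2071: 6 + 31 + 30 + 31 + 31 + 28 + 29 = 186 days (rest of September, October, November, December, January, February, March).
186 ÷ 7 = 26 full weeks with remainder 4, so 26 more Wednesdays after the first → 27.

27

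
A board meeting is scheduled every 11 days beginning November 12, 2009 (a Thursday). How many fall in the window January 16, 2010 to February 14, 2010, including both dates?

3

Occurrences land 11·i days after November 12, 2009 for i = 0, 1, 2, …
January 16, 2010 is 65 days after the start; 65 ÷ 11 = 5 remainder 10; since the remainder is 10, round up to i = 6. First occurrence in the window: #7 on January 17, 2010 (6×11 = 66 days in).
February 14, 2010 is 94 days after the start; 94 ÷ 11 = 8 remainder 6. Last occurrence in the window: #9 on February 8, 2010.
Occurrences #7 through #9: 3 in total.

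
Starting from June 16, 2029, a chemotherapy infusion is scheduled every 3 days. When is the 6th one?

The 6th occurrence is 5 intervals after the first: 5 × 3 = 15 days after June 16, 2029.
June has 30 days — 14 days to the end of June leaves 1.
1 day into July → July 1, 2029.

July 1, 2029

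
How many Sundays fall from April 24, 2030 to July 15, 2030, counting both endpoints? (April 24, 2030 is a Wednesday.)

April 24, 2030 is a Wednesday; the first Sunday on or after it is April 28, 2030 (4 days later).
From April 28, 2030 to July 15, 2030: 2 + 31 + 30 + 15 = 78 days (rest of April, May, June, July).
78 ÷ 7 = 11 full weeks with remainder 1, so 11 more Sundays after the first → 12.

12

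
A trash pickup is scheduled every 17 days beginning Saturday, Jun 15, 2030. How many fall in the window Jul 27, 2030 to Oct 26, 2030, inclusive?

Occurrences land 17·i days after Jun 15, 2030 for i = 0, 1, 2, …
Jul 27, 2030 is 42 days after the start; 42 ÷ 17 = 2 remainder 8; since the remainder is 8, round up to i = 3. First occurrence in the window: #4 on Aug 5, 2030 (3×17 = 51 days in).
Oct 26, 2030 is 133 days after the start; 133 ÷ 17 = 7 remainder 14. Last occurrence in the window: #8 on Oct 12, 2030.
Occurrences #4 through #8: 5 in total.

5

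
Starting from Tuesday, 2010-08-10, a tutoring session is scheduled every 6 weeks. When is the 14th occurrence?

The 14th occurrence is 13 intervals after the first: 13 × 42 = 546 days after 2010-08-10.
August has 31 days — 21 days to the end of August leaves 525.
From end of August to end of 2010 is 122 days (403 left).
2011 has 365 days (38 left).
January has 31 days (7 left).
7 days into February → 2012-02-07.

2012-02-07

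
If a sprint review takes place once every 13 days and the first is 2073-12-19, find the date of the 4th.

2074-01-27

The 4th occurrence is 3 intervals after the first: 3 × 13 = 39 days after 2073-12-19.
December has 31 days — 12 days to the end of December leaves 27.
27 days into January → 2074-01-27.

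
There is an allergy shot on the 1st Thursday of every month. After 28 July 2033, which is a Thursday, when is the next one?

July 2033 starts on a Friday, so its 1st Thursday is 7 July 2033 (6 days in).
That is not after 28 July 2033, so look at August 2033.
August 2033 starts on a Monday, so its 1st Thursday is 4 August 2033 (3 days in).

4 August 2033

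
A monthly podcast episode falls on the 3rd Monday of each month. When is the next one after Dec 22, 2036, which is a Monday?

Jan 19, 2037

Dec 2036 starts on a Monday; its first Monday is the 1st, so the 3rd Monday is the 15th — Dec 15, 2036.
That is not after Dec 22, 2036, so look at Jan 2037.
Jan 2037 starts on a Thursday; its first Monday is the 5th, so the 3rd Monday is the 19th — Jan 19, 2037.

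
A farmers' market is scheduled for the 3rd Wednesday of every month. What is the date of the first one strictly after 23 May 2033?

May 2033 starts on a Sunday; its first Wednesday is the 4th, so the 3rd Wednesday is the 18th — 18 May 2033.
That is not after 23 May 2033, so look at June 2033.
June 2033 starts on a Wednesday; its first Wednesday is the 1st, so the 3rd Wednesday is the 15th — 15 June 2033.

15 June 2033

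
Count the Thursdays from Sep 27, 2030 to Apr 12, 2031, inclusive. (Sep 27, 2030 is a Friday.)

Sep 27, 2030 is a Friday; the first Thursday on or after it is Oct 3, 2030 (6 days later).
From Oct 3, 2030 to Apr 12, 2031: 28 + 30 + 31 + 31 + 28 + 31 + 12 = 191 days (rest of Oct, Nov, Dec, Jan, Feb, Mar, Apr).
191 ÷ 7 = 27 full weeks with remainder 2, so 27 more Thursdays after the first → 28.

28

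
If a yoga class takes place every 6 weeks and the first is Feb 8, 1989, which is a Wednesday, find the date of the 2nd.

Mar 22, 1989

The 2nd occurrence is 1 interval after the first: 1 × 42 = 42 days after Feb 8, 1989.
Feb has 28 days — 20 days to the end of Feb leaves 22.
22 days into Mar → Mar 22, 1989.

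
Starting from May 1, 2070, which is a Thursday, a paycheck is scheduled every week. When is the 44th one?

Feb 26, 2071

The 44th occurrence is 43 intervals after the first: 43 × 7 = 301 days after May 1, 2070.
May has 31 days — 30 days to the end of May leaves 271.
Jun has 30 days (241 left).
Jul has 31 days (210 left).
Aug has 31 days (179 left).
Sep has 30 days (149 left).
Oct has 31 days (118 left).
Nov has 30 days (88 left).
Dec has 31 days (57 left).
Jan has 31 days (26 left).
26 days into Feb → Feb 26, 2071.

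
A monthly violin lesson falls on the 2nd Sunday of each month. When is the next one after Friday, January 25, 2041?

January 2041 starts on a Tuesday; its first Sunday is the 6th, so the 2nd Sunday is the 13th — January 13, 2041.
That is not after January 25, 2041, so look at February 2041.
February 2041 starts on a Friday; its first Sunday is the 3rd, so the 2nd Sunday is the 10th — February 10, 2041.

February 10, 2041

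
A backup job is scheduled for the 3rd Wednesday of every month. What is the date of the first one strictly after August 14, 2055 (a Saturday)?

August 18, 2055

August 2055 starts on a Sunday; its first Wednesday is the 4th, so the 3rd Wednesday is the 18th — August 18, 2055.
August 18, 2055 is after August 14, 2055, so that is the next one.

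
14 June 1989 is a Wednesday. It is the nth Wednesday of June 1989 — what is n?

2nd

Day 14 falls in week ⌈14/7⌉ of the month.
Days 1–7 hold the 1st Wednesday, 8–14 the 2nd, 15–21 the 3rd, 22–28 the 4th, 29–31 the 5th.
14 is in the range for the 2nd.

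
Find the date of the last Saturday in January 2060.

January 2060 begins on a Thursday, so the first Saturday is January 3 (2 days later).
January 2060 has 31 days. Adding weeks: 3, 10, 17, 24, 31 — the last one ≤ 31 is the 31st.

31 January 2060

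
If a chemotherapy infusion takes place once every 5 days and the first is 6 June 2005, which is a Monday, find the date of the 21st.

14 September 2005

The 21st occurrence is 20 intervals after the first: 20 × 5 = 100 days after 6 June 2005.
June has 30 days — 24 days to the end of June leaves 76.
July has 31 days (45 left).
August has 31 days (14 left).
14 days into September → 14 September 2005.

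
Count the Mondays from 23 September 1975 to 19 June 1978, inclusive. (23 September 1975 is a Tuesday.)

143

23 September 1975 is a Tuesday; the first Monday on or after it is 29 September 1975 (6 days later).
From 29 September 1975 to 19 June 1978: 93 + 366 + 365 + 170 = 994 days (rest of 1975, 1976, 1977, to 19 June 1978 in 1978).
994 ÷ 7 = 142 full weeks with remainder 0, so 142 more Mondays after the first → 143.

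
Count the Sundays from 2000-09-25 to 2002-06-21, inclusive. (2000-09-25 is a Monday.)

2000-09-25 is a Monday; the first Sunday on or after it is 2000-10-01 (6 days later).
From 2000-10-01 to 2002-06-21: 91 + 365 + 172 = 628 days (rest of 2000, 2001, to 2002-06-21 in 2002).
628 ÷ 7 = 89 full weeks with remainder 5, so 89 more Sundays after the first → 90.

90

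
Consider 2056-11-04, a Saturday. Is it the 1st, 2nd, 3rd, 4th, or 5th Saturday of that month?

Day 4 falls in week ⌈4/7⌉ of the month.
Days 1–7 hold the 1st Saturday, 8–14 the 2nd, 15–21 the 3rd, 22–28 the 4th, 29–31 the 5th.
4 is in the range for the 1st.

1st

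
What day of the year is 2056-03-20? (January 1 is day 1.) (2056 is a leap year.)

80

Days in months before March: 31 + 29 = 60.
Plus 20 days into March → day 80.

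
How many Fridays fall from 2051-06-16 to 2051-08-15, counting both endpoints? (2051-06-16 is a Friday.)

9

2051-06-16 is a Friday; the first Friday on or after it is 2051-06-16.
From 2051-06-16 to 2051-08-15: 14 + 31 + 15 = 60 days (rest of June, July, August).
60 ÷ 7 = 8 full weeks with remainder 4, so 8 more Fridays after the first → 9.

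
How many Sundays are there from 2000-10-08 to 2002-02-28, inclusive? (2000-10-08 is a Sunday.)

2000-10-08 is a Sunday; the first Sunday on or after it is 2000-10-08.
From 2000-10-08 to 2002-02-28: 84 + 365 + 59 = 508 days (rest of 2000, 2001, to 2002-02-28 in 2002).
508 ÷ 7 = 72 full weeks with remainder 4, so 72 more Sundays after the first → 73.

73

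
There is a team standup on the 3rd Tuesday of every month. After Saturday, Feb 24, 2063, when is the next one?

Feb 2063 starts on a Thursday; its first Tuesday is the 6th, so the 3rd Tuesday is the 20th — Feb 20, 2063.
That is not after Feb 24, 2063, so look at Mar 2063.
Mar 2063 starts on a Thursday; its first Tuesday is the 6th, so the 3rd Tuesday is the 20th — Mar 20, 2063.

Mar 20, 2063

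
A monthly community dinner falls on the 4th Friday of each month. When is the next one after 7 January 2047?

January 2047 starts on a Tuesday; its first Friday is the 4th, so the 4th Friday is the 25th — 25 January 2047.
25 January 2047 is after 7 January 2047, so that is the next one.

25 January 2047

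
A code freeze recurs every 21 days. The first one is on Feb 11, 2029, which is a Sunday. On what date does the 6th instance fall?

May 27, 2029

The 6th occurrence is 5 intervals after the first: 5 × 21 = 105 days after Feb 11, 2029.
Feb has 28 days — 17 days to the end of Feb leaves 88.
Mar has 31 days (57 left).
Apr has 30 days (27 left).
27 days into May → May 27, 2029.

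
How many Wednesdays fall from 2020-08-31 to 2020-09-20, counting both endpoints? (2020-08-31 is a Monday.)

2020-08-31 is a Monday; the first Wednesday on or after it is 2020-09-02 (2 days later).
From 2020-09-02 to 2020-09-20 is 20 − 2 = 18 days.
18 ÷ 7 = 2 full weeks with remainder 4, so 2 more Wednesdays after the first → 3.

3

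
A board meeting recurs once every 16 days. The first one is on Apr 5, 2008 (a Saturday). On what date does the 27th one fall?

The 27th occurrence is 26 intervals after the first: 26 × 16 = 416 days after Apr 5, 2008.
Apr has 30 days — 25 days to the end of Apr leaves 391.
May has 31 days (360 left).
Jun has 30 days (330 left).
Jul has 31 days (299 left).
Aug has 31 days (268 left).
Sep has 30 days (238 left).
Oct has 31 days (207 left).
Nov has 30 days (177 left).
Dec has 31 days (146 left).
Jan has 31 days (115 left).
Feb has 28 days (87 left).
Mar has 31 days (56 left).
Apr has 30 days (26 left).
26 days into May → May 26, 2009.

May 26, 2009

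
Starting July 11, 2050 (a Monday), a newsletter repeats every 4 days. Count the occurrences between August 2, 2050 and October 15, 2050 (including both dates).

Occurrences land 4·i days after July 11, 2050 for i = 0, 1, 2, …
August 2, 2050 is 22 days after the start; 22 ÷ 4 = 5 remainder 2; since the remainder is 2, round up to i = 6. First occurrence in the window: #7 on August 4, 2050 (6×4 = 24 days in).
October 15, 2050 is 96 days after the start; 96 ÷ 4 = 24 remainder 0. Last occurrence in the window: #25 on October 15, 2050.
Occurrences #7 through #25: 19 in total.

19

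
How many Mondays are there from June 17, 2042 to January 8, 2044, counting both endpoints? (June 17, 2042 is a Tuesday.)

81

June 17, 2042 is a Tuesday; the first Monday on or after it is June 23, 2042 (6 days later).
From June 23, 2042 to January 8, 2044: 191 + 365 + 8 = 564 days (rest of 2042, 2043, to January 8, 2044 in 2044).
564 ÷ 7 = 80 full weeks with remainder 4, so 80 more Mondays after the first → 81.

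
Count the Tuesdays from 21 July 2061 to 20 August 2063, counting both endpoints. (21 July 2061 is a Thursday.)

21 July 2061 is a Thursday; the first Tuesday on or after it is 26 July 2061 (5 days later).
From 26 July 2061 to 20 August 2063: 158 + 365 + 232 = 755 days (rest of 2061, 2062, to 20 August 2063 in 2063).
755 ÷ 7 = 107 full weeks with remainder 6, so 107 more Tuesdays after the first → 108.

108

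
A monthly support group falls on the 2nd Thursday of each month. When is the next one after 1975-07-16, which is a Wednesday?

1975-08-14

July 1975 starts on a Tuesday; its first Thursday is the 3rd, so the 2nd Thursday is the 10th — 1975-07-10.
That is not after 1975-07-16, so look at August 1975.
August 1975 starts on a Friday; its first Thursday is the 7th, so the 2nd Thursday is the 14th — 1975-08-14.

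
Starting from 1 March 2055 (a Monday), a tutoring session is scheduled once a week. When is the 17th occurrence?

21 June 2055

The 17th occurrence is 16 intervals after the first: 16 × 7 = 112 days after 1 March 2055.
March has 31 days — 30 days to the end of March leaves 82.
April has 30 days (52 left).
May has 31 days (21 left).
21 days into June → 21 June 2055.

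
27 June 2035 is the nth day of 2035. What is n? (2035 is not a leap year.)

178

Days in months before June: 31 + 28 + 31 + 30 + 31 = 151.
Plus 27 days into June → day 178.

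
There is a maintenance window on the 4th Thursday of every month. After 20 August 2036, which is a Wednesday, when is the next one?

August 2036 starts on a Friday; its first Thursday is the 7th, so the 4th Thursday is the 28th — 28 August 2036.
28 August 2036 is after 20 August 2036, so that is the next one.

28 August 2036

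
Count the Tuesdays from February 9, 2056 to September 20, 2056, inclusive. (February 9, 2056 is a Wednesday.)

32

February 9, 2056 is a Wednesday; the first Tuesday on or after it is February 15, 2056 (6 days later).
From February 15, 2056 to September 20, 2056: 14 + 31 + 30 + 31 + 30 + 31 + 31 + 20 = 218 days (rest of February, March, April, May, June, July, August, September).
218 ÷ 7 = 31 full weeks with remainder 1, so 31 more Tuesdays after the first → 32.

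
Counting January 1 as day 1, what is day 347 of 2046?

Jan has 31 days (347 − 31 = 316 remain).
Feb has 28 days (316 − 28 = 288 remain).
Mar has 31 days (288 − 31 = 257 remain).
Apr has 30 days (257 − 30 = 227 remain).
May has 31 days (227 − 31 = 196 remain).
Jun has 30 days (196 − 30 = 166 remain).
Jul has 31 days (166 − 31 = 135 remain).
Aug has 31 days (135 − 31 = 104 remain).
Sep has 30 days (104 − 30 = 74 remain).
Oct has 31 days (74 − 31 = 43 remain).
Nov has 30 days (43 − 30 = 13 remain).
13 into Dec → Dec 13.

Dec 13, 2046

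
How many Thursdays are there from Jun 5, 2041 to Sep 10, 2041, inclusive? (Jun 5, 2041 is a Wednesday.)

Jun 5, 2041 is a Wednesday; the first Thursday on or after it is Jun 6, 2041 (1 day later).
From Jun 6, 2041 to Sep 10, 2041: 24 + 31 + 31 + 10 = 96 days (rest of Jun, Jul, Aug, Sep).
96 ÷ 7 = 13 full weeks with remainder 5, so 13 more Thursdays after the first → 14.

14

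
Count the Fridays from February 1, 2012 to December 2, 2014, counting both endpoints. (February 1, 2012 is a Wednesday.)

148

February 1, 2012 is a Wednesday; the first Friday on or after it is February 3, 2012 (2 days later).
From February 3, 2012 to December 2, 2014: 332 + 365 + 336 = 1033 days (rest of 2012, 2013, to December 2, 2014 in 2014).
1033 ÷ 7 = 147 full weeks with remainder 4, so 147 more Fridays after the first → 148.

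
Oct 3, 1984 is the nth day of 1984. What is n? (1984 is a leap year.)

277

Days in months before Oct: 31 + 29 + 31 + 30 + 31 + 30 + 31 + 31 + 30 = 274.
Plus 3 days into Oct → day 277.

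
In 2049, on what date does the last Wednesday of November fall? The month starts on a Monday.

24 November 2049

November 2049 begins on a Monday, so the first Wednesday is November 3 (2 days later).
November 2049 has 30 days. Adding weeks: 3, 10, 17, 24 — the last one ≤ 30 is the 24th.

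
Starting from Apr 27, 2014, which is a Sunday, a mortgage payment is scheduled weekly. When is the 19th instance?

Aug 31, 2014

The 19th occurrence is 18 intervals after the first: 18 × 7 = 126 days after Apr 27, 2014.
Apr has 30 days — 3 days to the end of Apr leaves 123.
May has 31 days (92 left).
Jun has 30 days (62 left).
Jul has 31 days (31 left).
31 days into Aug → Aug 31, 2014.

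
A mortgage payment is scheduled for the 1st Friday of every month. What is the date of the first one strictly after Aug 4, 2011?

Aug 2011 starts on a Monday, so its 1st Friday is Aug 5, 2011 (4 days in).
Aug 5, 2011 is after Aug 4, 2011, so that is the next one.

Aug 5, 2011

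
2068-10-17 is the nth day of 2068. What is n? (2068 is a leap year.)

291

Days in months before October: 31 + 29 + 31 + 30 + 31 + 30 + 31 + 31 + 30 = 274.
Plus 17 days into October → day 291.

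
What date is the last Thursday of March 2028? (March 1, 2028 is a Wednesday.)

March 2028 begins on a Wednesday, so the first Thursday is March 2 (1 day later).
March 2028 has 31 days. Adding weeks: 2, 9, 16, 23, 30 — the last one ≤ 31 is the 30th.

2028-03-30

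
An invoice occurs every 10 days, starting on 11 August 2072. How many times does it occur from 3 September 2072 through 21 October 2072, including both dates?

5

Occurrences land 10·i days after 11 August 2072 for i = 0, 1, 2, …
3 September 2072 is 23 days after the start; 23 ÷ 10 = 2 remainder 3; since the remainder is 3, round up to i = 3. First occurrence in the window: #4 on 10 September 2072 (3×10 = 30 days in).
21 October 2072 is 71 days after the start; 71 ÷ 10 = 7 remainder 1. Last occurrence in the window: #8 on 20 October 2072.
Occurrences #4 through #8: 5 in total.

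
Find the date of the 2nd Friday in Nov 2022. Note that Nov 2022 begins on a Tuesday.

Nov 11, 2022

Nov 2022 begins on a Tuesday, so the first Friday is Nov 4 (3 days later).
The 2nd Friday is 1 weeks later: 4 + 7 = 11.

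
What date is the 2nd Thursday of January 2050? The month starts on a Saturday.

January 2050 begins on a Saturday, so the first Thursday is January 6 (5 days later).
The 2nd Thursday is 1 weeks later: 6 + 7 = 13.

January 13, 2050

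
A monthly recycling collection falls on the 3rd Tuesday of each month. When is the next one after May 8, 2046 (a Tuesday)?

May 15, 2046

May 2046 starts on a Tuesday; its first Tuesday is the 1st, so the 3rd Tuesday is the 15th — May 15, 2046.
May 15, 2046 is after May 8, 2046, so that is the next one.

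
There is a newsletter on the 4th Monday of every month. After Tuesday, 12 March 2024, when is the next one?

March 2024 starts on a Friday; its first Monday is the 4th, so the 4th Monday is the 25th — 25 March 2024.
25 March 2024 is after 12 March 2024, so that is the next one.

25 March 2024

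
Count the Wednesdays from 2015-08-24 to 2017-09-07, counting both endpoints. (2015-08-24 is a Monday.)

2015-08-24 is a Monday; the first Wednesday on or after it is 2015-08-26 (2 days later).
From 2015-08-26 to 2017-09-07: 127 + 366 + 250 = 743 days (rest of 2015, 2016, to 2017-09-07 in 2017).
743 ÷ 7 = 106 full weeks with remainder 1, so 106 more Wednesdays after the first → 107.

107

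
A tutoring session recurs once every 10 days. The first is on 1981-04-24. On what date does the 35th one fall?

The 35th occurrence is 34 intervals after the first: 34 × 10 = 340 days after 1981-04-24.
April has 30 days — 6 days to the end of April leaves 334.
May has 31 days (303 left).
June has 30 days (273 left).
July has 31 days (242 left).
August has 31 days (211 left).
September has 30 days (181 left).
October has 31 days (150 left).
November has 30 days (120 left).
December has 31 days (89 left).
January has 31 days (58 left).
February has 28 days (30 left).
30 days into March → 1982-03-30.

1982-03-30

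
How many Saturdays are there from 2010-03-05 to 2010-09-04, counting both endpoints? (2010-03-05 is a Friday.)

27

2010-03-05 is a Friday; the first Saturday on or after it is 2010-03-06 (1 day later).
From 2010-03-06 to 2010-09-04: 25 + 30 + 31 + 30 + 31 + 31 + 4 = 182 days (rest of March, April, May, June, July, August, September).
182 ÷ 7 = 26 full weeks with remainder 0, so 26 more Saturdays after the first → 27.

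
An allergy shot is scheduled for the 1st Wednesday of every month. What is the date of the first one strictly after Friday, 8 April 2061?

April 2061 starts on a Friday, so its 1st Wednesday is 6 April 2061 (5 days in).
That is not after 8 April 2061, so look at May 2061.
May 2061 starts on a Sunday, so its 1st Wednesday is 4 May 2061 (3 days in).

4 May 2061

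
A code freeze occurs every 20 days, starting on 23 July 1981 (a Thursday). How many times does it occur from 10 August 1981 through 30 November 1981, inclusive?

6

Occurrences land 20·i days after 23 July 1981 for i = 0, 1, 2, …
10 August 1981 is 18 days after the start; 18 ÷ 20 = 0 remainder 18; since the remainder is 18, round up to i = 1. First occurrence in the window: #2 on 12 August 1981 (1×20 = 20 days in).
30 November 1981 is 130 days after the start; 130 ÷ 20 = 6 remainder 10. Last occurrence in the window: #7 on 20 November 1981.
Occurrences #2 through #7: 6 in total.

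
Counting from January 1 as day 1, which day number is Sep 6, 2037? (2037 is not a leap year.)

Days in months before Sep: 31 + 28 + 31 + 30 + 31 + 30 + 31 + 31 = 243.
Plus 6 days into Sep → day 249.

249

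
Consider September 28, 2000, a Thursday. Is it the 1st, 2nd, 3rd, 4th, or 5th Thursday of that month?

4th

Day 28 falls in week ⌈28/7⌉ of the month.
Days 1–7 hold the 1st Thursday, 8–14 the 2nd, 15–21 the 3rd, 22–28 the 4th, 29–31 the 5th.
28 is in the range for the 4th.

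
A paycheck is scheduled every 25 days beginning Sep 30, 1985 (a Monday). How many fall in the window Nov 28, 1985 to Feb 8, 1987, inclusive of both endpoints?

17

Occurrences land 25·i days after Sep 30, 1985 for i = 0, 1, 2, …
Nov 28, 1985 is 59 days after the start; 59 ÷ 25 = 2 remainder 9; since the remainder is 9, round up to i = 3. First occurrence in the window: #4 on Dec 14, 1985 (3×25 = 75 days in).
Feb 8, 1987 is 496 days after the start; 496 ÷ 25 = 19 remainder 21. Last occurrence in the window: #20 on Jan 18, 1987.
Occurrences #4 through #20: 17 in total.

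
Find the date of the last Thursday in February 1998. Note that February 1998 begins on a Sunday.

February 1998 begins on a Sunday, so the first Thursday is February 5 (4 days later).
February 1998 has 28 days. Adding weeks: 5, 12, 19, 26 — the last one ≤ 28 is the 26th.

1998-02-26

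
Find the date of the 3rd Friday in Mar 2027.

Mar 19, 2027

The first Friday of Mar 2027 is Mar 5.
The 3rd Friday is 2 weeks later: 5 + 14 = 19.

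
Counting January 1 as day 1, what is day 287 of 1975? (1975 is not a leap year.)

October 14, 1975

January has 31 days (287 − 31 = 256 remain).
February has 28 days (256 − 28 = 228 remain).
March has 31 days (228 − 31 = 197 remain).
April has 30 days (197 − 30 = 167 remain).
May has 31 days (167 − 31 = 136 remain).
June has 30 days (136 − 30 = 106 remain).
July has 31 days (106 − 31 = 75 remain).
August has 31 days (75 − 31 = 44 remain).
September has 30 days (44 − 30 = 14 remain).
14 into October → October 14.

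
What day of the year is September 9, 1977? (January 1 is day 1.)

Days in months before September: 31 + 28 + 31 + 30 + 31 + 30 + 31 + 31 = 243.
Plus 9 days into September → day 252.

252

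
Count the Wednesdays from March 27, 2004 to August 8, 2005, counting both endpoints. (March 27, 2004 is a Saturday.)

March 27, 2004 is a Saturday; the first Wednesday on or after it is March 31, 2004 (4 days later).
From March 31, 2004 to August 8, 2005: 275 + 220 = 495 days (rest of 2004, to August 8, 2005 in 2005).
495 ÷ 7 = 70 full weeks with remainder 5, so 70 more Wednesdays after the first → 71.

71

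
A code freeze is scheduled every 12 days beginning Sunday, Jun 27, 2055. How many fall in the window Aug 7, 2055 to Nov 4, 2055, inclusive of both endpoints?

Occurrences land 12·i days after Jun 27, 2055 for i = 0, 1, 2, …
Aug 7, 2055 is 41 days after the start; 41 ÷ 12 = 3 remainder 5; since the remainder is 5, round up to i = 4. First occurrence in the window: #5 on Aug 14, 2055 (4×12 = 48 days in).
Nov 4, 2055 is 130 days after the start; 130 ÷ 12 = 10 remainder 10. Last occurrence in the window: #11 on Oct 25, 2055.
Occurrences #5 through #11: 7 in total.

7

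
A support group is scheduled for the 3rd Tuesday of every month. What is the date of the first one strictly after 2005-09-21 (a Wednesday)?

2005-10-18

September 2005 starts on a Thursday; its first Tuesday is the 6th, so the 3rd Tuesday is the 20th — 2005-09-20.
That is not after 2005-09-21, so look at October 2005.
October 2005 starts on a Saturday; its first Tuesday is the 4th, so the 3rd Tuesday is the 18th — 2005-10-18.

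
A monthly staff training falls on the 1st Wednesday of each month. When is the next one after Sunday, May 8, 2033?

Jun 1, 2033

May 2033 starts on a Sunday, so its 1st Wednesday is May 4, 2033 (3 days in).
That is not after May 8, 2033, so look at Jun 2033.
Jun 2033 starts on a Wednesday, so its 1st Wednesday is Jun 1, 2033.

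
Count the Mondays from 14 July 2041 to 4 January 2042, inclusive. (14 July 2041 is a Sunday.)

25

14 July 2041 is a Sunday; the first Monday on or after it is 15 July 2041 (1 day later).
From 15 July 2041 to 4 January 2042: 16 + 31 + 30 + 31 + 30 + 31 + 4 = 173 days (rest of July, August, September, October, November, December, January).
173 ÷ 7 = 24 full weeks with remainder 5, so 24 more Mondays after the first → 25.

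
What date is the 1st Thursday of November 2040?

2040-11-01

November 2040 begins on a Thursday, so the first Thursday is November 1.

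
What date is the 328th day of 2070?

Nov 24, 2070

Jan has 31 days (328 − 31 = 297 remain).
Feb has 28 days (297 − 28 = 269 remain).
Mar has 31 days (269 − 31 = 238 remain).
Apr has 30 days (238 − 30 = 208 remain).
May has 31 days (208 − 31 = 177 remain).
Jun has 30 days (177 − 30 = 147 remain).
Jul has 31 days (147 − 31 = 116 remain).
Aug has 31 days (116 − 31 = 85 remain).
Sep has 30 days (85 − 30 = 55 remain).
Oct has 31 days (55 − 31 = 24 remain).
24 into Nov → Nov 24.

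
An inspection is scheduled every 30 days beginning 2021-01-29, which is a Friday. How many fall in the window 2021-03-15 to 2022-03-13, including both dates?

12

Occurrences land 30·i days after 2021-01-29 for i = 0, 1, 2, …
2021-03-15 is 45 days after the start; 45 ÷ 30 = 1 remainder 15; since the remainder is 15, round up to i = 2. First occurrence in the window: #3 on 2021-03-30 (2×30 = 60 days in).
2022-03-13 is 408 days after the start; 408 ÷ 30 = 13 remainder 18. Last occurrence in the window: #14 on 2022-02-23.
Occurrences #3 through #14: 12 in total.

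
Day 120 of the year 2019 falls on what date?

30 April 2019

January has 31 days (120 − 31 = 89 remain).
February has 28 days (89 − 28 = 61 remain).
March has 31 days (61 − 31 = 30 remain).
30 into April → April 30.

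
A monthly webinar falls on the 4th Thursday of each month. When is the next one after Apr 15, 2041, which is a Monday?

Apr 25, 2041

Apr 2041 starts on a Monday; its first Thursday is the 4th, so the 4th Thursday is the 25th — Apr 25, 2041.
Apr 25, 2041 is after Apr 15, 2041, so that is the next one.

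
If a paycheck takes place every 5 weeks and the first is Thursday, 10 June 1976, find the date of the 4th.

The 4th occurrence is 3 intervals after the first: 3 × 35 = 105 days after 10 June 1976.
June has 30 days — 20 days to the end of June leaves 85.
July has 31 days (54 left).
August has 31 days (23 left).
23 days into September → 23 September 1976.

23 September 1976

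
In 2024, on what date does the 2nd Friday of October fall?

October 2024 begins on a Tuesday, so the first Friday is October 4 (3 days later).
The 2nd Friday is 1 weeks later: 4 + 7 = 11.

October 11, 2024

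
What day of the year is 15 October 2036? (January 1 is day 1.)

Days in months before October: 31 + 29 + 31 + 30 + 31 + 30 + 31 + 31 + 30 = 274.
Plus 15 days into October → day 289.

289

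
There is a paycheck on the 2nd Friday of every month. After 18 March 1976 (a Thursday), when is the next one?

9 April 1976

March 1976 starts on a Monday; its first Friday is the 5th, so the 2nd Friday is the 12th — 12 March 1976.
That is not after 18 March 1976, so look at April 1976.
April 1976 starts on a Thursday; its first Friday is the 2nd, so the 2nd Friday is the 9th — 9 April 1976.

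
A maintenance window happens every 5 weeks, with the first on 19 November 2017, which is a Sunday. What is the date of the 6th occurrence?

The 6th occurrence is 5 intervals after the first: 5 × 35 = 175 days after 19 November 2017.
November has 30 days — 11 days to the end of November leaves 164.
December has 31 days (133 left).
January has 31 days (102 left).
February has 28 days (74 left).
March has 31 days (43 left).
April has 30 days (13 left).
13 days into May → 13 May 2018.

13 May 2018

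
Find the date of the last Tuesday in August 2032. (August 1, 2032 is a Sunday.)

August 31, 2032

August 2032 begins on a Sunday, so the first Tuesday is August 3 (2 days later).
August 2032 has 31 days. Adding weeks: 3, 10, 17, 24, 31 — the last one ≤ 31 is the 31st.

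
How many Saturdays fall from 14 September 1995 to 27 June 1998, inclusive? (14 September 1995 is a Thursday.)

146

14 September 1995 is a Thursday; the first Saturday on or after it is 16 September 1995 (2 days later).
From 16 September 1995 to 27 June 1998: 106 + 366 + 365 + 178 = 1015 days (rest of 1995, 1996, 1997, to 27 June 1998 in 1998).
1015 ÷ 7 = 145 full weeks with remainder 0, so 145 more Saturdays after the first → 146.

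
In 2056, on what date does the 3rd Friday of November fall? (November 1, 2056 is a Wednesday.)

November 2056 begins on a Wednesday, so the first Friday is November 3 (2 days later).
The 3rd Friday is 2 weeks later: 3 + 14 = 17.

17 November 2056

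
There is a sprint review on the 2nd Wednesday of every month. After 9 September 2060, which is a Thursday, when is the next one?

September 2060 starts on a Wednesday; its first Wednesday is the 1st, so the 2nd Wednesday is the 8th — 8 September 2060.
That is not after 9 September 2060, so look at October 2060.
October 2060 starts on a Friday; its first Wednesday is the 6th, so the 2nd Wednesday is the 13th — 13 October 2060.

13 October 2060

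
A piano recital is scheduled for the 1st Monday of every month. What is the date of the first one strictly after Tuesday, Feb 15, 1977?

Feb 1977 starts on a Tuesday, so its 1st Monday is Feb 7, 1977 (6 days in).
That is not after Feb 15, 1977, so look at Mar 1977.
Mar 1977 starts on a Tuesday, so its 1st Monday is Mar 7, 1977 (6 days in).

Mar 7, 1977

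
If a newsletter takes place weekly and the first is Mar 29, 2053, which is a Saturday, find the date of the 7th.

The 7th occurrence is 6 intervals after the first: 6 × 7 = 42 days after Mar 29, 2053.
Mar has 31 days — 2 days to the end of Mar leaves 40.
Apr has 30 days (10 left).
10 days into May → May 10, 2053.

May 10, 2053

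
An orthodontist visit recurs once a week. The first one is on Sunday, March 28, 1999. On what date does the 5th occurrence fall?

April 25, 1999

The 5th occurrence is 4 intervals after the first: 4 × 7 = 28 days after March 28, 1999.
March has 31 days — 3 days to the end of March leaves 25.
25 days into April → April 25, 1999.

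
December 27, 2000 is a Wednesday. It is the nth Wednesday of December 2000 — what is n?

4th

Day 27 falls in week ⌈27/7⌉ of the month.
Days 1–7 hold the 1st Wednesday, 8–14 the 2nd, 15–21 the 3rd, 22–28 the 4th, 29–31 the 5th.
27 is in the range for the 4th.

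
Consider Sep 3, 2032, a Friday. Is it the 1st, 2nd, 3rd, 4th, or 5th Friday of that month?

Day 3 falls in week ⌈3/7⌉ of the month.
Days 1–7 hold the 1st Friday, 8–14 the 2nd, 15–21 the 3rd, 22–28 the 4th, 29–31 the 5th.
3 is in the range for the 1st.

1st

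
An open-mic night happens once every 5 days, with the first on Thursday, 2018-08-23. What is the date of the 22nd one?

2018-12-06

The 22nd occurrence is 21 intervals after the first: 21 × 5 = 105 days after 2018-08-23.
August has 31 days — 8 days to the end of August leaves 97.
September has 30 days (67 left).
October has 31 days (36 left).
November has 30 days (6 left).
6 days into December → 2018-12-06.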